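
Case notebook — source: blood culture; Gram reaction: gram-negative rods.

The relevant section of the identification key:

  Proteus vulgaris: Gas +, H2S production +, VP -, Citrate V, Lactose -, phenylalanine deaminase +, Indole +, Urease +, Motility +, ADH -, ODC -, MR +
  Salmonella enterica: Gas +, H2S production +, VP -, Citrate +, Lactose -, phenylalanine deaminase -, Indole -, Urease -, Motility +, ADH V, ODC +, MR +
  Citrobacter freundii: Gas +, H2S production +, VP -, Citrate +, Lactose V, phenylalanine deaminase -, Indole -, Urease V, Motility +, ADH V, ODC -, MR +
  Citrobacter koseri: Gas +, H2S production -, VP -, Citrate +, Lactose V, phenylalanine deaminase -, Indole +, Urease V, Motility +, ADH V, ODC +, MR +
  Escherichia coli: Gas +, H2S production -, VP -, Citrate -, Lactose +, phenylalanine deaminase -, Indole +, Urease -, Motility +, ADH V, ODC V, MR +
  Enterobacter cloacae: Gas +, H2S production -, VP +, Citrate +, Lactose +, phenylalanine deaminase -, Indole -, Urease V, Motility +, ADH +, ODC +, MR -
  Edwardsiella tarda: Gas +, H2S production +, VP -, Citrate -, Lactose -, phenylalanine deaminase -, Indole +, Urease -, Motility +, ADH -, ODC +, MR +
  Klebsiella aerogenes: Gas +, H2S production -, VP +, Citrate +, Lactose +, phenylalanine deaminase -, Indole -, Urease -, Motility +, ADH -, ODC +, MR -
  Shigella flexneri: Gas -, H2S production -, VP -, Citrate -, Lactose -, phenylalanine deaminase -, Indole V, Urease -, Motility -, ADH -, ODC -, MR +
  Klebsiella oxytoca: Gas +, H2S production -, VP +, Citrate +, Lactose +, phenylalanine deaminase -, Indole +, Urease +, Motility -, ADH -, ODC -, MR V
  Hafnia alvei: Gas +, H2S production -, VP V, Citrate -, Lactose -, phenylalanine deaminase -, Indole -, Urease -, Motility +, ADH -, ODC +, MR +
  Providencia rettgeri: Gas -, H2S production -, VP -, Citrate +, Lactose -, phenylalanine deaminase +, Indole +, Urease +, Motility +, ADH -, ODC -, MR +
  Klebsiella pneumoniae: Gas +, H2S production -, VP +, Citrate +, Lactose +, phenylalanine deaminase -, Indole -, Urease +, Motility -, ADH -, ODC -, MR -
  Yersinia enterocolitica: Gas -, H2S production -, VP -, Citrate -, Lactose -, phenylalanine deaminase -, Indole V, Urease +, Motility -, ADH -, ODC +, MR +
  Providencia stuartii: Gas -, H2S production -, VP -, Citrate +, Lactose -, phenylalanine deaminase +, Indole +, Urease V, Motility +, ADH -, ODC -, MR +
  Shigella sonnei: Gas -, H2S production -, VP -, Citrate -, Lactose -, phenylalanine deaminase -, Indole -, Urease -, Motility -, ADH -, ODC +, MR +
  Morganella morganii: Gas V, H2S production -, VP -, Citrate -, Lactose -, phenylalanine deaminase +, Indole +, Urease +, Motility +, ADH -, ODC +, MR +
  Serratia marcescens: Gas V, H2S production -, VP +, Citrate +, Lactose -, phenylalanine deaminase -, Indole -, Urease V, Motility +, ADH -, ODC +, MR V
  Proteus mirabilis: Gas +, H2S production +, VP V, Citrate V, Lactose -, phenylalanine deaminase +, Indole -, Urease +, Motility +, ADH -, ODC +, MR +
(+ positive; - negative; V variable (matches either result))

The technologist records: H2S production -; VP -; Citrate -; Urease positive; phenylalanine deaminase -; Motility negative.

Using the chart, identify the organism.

Yersinia enterocolitica

H2S production -: excludes 5 organisms — 14 left.
Citrate -: excludes 8 organisms — 6 left.
phenylalanine deaminase -: excludes Morganella morganii — 5 left.
Urease +: excludes Escherichia coli, Shigella flexneri, Hafnia alvei, Shigella sonnei — 1 left.
VP -: the one remaining candidate is consistent.
Motility -: the one remaining candidate is consistent.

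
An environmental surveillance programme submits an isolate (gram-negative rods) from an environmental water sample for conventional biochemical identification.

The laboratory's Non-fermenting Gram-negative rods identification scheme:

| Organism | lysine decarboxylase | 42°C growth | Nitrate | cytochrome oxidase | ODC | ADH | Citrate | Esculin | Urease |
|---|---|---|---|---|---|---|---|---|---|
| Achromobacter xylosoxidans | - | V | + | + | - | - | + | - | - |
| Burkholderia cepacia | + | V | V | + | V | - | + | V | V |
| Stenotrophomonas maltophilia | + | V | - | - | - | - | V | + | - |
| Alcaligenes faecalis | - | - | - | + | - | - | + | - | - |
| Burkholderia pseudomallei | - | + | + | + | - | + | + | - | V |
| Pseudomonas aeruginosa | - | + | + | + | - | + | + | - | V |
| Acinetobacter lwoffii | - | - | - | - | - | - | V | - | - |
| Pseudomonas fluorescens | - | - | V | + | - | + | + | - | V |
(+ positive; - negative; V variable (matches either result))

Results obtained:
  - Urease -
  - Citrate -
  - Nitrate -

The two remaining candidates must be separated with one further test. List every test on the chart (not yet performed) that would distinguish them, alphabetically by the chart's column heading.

Nitrate -: excludes Achromobacter xylosoxidans, Burkholderia pseudomallei, Pseudomonas aeruginosa — 5 left.
Urease -: all 5 remaining candidates are consistent.
Citrate -: excludes Burkholderia cepacia, Alcaligenes faecalis, Pseudomonas fluorescens — 2 left.
Two candidates remain: Acinetobacter lwoffii and Stenotrophomonas maltophilia.
  lysine decarboxylase: Acinetobacter lwoffii -, Stenotrophomonas maltophilia + — discriminates.
  42°C growth: - vs V — variable for at least one, does not separate.
  cytochrome oxidase: - vs - — same for both, does not separate.
  ODC: - vs - — same for both, does not separate.
  ADH: - vs - — same for both, does not separate.
  Esculin: Acinetobacter lwoffii -, Stenotrophomonas maltophilia + — discriminates.

Esculin, lysine decarboxylase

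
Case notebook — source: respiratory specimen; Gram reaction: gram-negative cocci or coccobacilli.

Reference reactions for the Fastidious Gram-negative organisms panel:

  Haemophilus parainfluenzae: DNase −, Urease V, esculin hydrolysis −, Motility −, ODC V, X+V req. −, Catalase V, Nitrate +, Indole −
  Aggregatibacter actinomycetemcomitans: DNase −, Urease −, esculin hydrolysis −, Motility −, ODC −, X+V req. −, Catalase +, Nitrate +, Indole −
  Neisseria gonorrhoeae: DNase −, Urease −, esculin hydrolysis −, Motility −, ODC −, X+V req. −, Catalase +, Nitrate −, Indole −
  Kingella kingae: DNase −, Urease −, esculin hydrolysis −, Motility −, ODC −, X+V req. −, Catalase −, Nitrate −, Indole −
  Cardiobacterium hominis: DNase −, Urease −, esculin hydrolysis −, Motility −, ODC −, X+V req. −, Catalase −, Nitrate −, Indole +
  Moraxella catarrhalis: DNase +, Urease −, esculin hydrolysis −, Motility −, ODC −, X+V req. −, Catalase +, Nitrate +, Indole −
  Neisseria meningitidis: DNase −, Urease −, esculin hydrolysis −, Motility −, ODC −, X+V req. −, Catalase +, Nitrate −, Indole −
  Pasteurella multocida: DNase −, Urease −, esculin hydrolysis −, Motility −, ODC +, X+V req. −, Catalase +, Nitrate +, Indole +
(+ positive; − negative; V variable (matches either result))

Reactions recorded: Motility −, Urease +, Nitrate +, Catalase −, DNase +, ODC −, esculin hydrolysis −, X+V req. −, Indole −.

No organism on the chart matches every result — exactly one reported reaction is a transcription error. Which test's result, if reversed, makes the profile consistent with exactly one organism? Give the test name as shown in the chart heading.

As reported, no row in the chart matches all 9 reactions.
Reversing Catalase → still no organism matches.
Reversing Nitrate → still no organism matches.
Reversing Indole → still no organism matches.
Reversing X+V req. → still no organism matches.
Reversing esculin hydrolysis → still no organism matches.
Reversing Urease → still no organism matches.
Reversing ODC → still no organism matches.
Reversing DNase (to −) → unique match: Haemophilus parainfluenzae.
Reversing Motility → still no organism matches.

DNase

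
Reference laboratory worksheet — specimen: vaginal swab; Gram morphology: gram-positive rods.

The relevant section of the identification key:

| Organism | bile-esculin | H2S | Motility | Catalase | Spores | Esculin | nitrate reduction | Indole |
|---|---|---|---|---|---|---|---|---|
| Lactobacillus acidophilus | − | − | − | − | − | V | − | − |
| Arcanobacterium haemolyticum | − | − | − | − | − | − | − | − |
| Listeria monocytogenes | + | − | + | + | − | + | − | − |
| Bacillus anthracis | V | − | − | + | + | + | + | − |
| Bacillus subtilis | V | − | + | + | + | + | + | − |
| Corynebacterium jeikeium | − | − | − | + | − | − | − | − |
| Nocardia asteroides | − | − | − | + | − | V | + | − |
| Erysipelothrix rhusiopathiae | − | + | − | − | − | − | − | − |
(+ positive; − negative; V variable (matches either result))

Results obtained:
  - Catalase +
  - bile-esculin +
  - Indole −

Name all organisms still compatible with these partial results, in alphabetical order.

Bacillus anthracis, Bacillus subtilis, Listeria monocytogenes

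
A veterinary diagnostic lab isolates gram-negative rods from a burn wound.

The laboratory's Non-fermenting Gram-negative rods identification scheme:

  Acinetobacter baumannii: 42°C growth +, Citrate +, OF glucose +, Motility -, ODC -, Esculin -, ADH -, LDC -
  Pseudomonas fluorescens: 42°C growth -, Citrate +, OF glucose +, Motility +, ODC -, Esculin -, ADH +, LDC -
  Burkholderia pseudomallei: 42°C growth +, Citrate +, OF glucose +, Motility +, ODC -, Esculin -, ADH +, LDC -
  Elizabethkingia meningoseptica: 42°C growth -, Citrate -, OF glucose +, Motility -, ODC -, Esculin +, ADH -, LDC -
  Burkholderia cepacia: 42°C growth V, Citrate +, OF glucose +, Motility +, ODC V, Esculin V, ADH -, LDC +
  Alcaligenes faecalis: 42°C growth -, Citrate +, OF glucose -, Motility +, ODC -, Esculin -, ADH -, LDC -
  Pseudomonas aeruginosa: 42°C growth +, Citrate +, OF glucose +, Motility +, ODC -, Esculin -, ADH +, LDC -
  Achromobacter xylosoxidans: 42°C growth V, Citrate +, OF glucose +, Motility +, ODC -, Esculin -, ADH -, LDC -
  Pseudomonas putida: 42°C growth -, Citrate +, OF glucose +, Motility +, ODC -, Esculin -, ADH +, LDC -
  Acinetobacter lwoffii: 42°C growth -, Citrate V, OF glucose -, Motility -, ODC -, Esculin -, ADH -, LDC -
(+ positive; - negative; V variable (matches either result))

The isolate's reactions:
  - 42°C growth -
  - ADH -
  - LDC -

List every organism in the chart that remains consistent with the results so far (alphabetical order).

LDC -: excludes Burkholderia cepacia — 9 left.
42°C growth -: excludes Acinetobacter baumannii, Burkholderia pseudomallei, Pseudomonas aeruginosa — 6 left.
ADH -: excludes Pseudomonas fluorescens, Pseudomonas putida — 4 left.

Achromobacter xylosoxidans, Acinetobacter lwoffii, Alcaligenes faecalis, Elizabethkingia meningoseptica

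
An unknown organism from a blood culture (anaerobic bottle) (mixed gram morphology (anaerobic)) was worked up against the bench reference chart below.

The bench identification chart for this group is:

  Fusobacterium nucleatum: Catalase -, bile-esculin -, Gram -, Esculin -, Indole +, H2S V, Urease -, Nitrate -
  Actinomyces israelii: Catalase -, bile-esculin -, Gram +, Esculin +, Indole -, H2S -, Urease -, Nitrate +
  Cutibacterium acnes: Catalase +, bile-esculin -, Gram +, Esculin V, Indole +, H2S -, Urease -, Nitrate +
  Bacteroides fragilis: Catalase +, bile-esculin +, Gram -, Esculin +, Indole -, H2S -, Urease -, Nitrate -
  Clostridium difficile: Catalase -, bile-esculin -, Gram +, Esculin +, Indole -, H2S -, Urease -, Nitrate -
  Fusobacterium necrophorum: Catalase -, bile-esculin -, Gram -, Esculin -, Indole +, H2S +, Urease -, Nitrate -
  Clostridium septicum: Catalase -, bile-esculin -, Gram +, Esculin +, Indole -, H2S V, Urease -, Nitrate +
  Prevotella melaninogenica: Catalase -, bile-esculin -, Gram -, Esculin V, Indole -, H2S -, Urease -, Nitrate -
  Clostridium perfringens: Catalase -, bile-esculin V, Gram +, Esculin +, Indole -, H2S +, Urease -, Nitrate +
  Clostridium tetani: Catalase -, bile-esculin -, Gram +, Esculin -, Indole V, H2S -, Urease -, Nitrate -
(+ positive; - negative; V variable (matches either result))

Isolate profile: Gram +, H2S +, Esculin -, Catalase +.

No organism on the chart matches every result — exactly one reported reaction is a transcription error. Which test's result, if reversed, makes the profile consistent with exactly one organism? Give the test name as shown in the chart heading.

H2S

As reported, no row in the chart matches all 4 reactions.
Reversing Gram → still no organism matches.
Reversing Catalase → still no organism matches.
Reversing Esculin → still no organism matches.
Reversing H2S (to -) → unique match: Cutibacterium acnes.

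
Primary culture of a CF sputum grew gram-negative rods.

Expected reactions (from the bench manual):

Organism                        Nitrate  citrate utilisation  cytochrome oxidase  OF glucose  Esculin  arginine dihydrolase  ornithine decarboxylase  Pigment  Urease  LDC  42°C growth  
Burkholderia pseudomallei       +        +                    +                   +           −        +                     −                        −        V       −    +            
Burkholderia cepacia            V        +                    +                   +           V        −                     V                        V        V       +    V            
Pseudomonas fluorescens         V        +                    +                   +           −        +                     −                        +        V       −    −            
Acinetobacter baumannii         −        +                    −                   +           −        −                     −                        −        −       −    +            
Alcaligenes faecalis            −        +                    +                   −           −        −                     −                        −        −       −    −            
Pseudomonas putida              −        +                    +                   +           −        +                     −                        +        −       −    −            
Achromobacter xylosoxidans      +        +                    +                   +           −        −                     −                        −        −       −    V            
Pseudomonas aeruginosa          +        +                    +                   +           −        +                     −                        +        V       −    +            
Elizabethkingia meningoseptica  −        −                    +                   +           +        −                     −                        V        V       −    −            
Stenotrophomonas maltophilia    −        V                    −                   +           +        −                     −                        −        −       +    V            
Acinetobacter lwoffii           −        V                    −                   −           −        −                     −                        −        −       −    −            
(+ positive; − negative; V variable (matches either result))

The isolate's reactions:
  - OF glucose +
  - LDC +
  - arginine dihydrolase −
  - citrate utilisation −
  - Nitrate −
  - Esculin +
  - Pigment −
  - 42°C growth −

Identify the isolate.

Stenotrophomonas maltophilia

OF glucose +: excludes Alcaligenes faecalis, Acinetobacter lwoffii — 9 left.
arginine dihydrolase −: excludes Burkholderia pseudomallei, Pseudomonas fluorescens, Pseudomonas putida, Pseudomonas aeruginosa — 5 left.
citrate utilisation −: excludes Burkholderia cepacia, Acinetobacter baumannii, Achromobacter xylosoxidans — 2 left.
Esculin +: all 2 remaining candidates are consistent.
Nitrate −: all 2 remaining candidates are consistent.
Pigment −: all 2 remaining candidates are consistent.
42°C growth −: all 2 remaining candidates are consistent.
LDC +: excludes Elizabethkingia meningoseptica — 1 left.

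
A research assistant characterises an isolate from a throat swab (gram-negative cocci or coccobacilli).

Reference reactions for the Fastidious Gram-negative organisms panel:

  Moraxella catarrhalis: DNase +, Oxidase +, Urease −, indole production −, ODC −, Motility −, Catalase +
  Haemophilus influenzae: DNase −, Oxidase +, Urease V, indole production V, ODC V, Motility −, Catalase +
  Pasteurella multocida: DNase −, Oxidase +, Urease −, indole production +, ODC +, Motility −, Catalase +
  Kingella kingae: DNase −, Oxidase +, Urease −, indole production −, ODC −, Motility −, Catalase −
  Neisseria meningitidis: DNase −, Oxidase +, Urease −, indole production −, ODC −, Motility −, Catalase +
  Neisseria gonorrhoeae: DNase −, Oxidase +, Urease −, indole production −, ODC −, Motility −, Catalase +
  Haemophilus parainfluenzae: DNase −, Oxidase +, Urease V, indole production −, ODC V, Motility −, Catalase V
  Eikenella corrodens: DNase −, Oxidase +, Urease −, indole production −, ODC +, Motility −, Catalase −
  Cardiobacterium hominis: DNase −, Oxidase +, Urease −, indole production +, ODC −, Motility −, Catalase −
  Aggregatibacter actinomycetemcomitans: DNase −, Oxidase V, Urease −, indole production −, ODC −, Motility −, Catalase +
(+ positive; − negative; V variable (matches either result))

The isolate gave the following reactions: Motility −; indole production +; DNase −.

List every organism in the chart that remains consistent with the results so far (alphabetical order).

Motility −: all 10 remaining candidates are consistent.
DNase −: excludes Moraxella catarrhalis — 9 left.
indole production +: excludes 6 organisms — 3 left.

Cardiobacterium hominis, Haemophilus influenzae, Pasteurella multocida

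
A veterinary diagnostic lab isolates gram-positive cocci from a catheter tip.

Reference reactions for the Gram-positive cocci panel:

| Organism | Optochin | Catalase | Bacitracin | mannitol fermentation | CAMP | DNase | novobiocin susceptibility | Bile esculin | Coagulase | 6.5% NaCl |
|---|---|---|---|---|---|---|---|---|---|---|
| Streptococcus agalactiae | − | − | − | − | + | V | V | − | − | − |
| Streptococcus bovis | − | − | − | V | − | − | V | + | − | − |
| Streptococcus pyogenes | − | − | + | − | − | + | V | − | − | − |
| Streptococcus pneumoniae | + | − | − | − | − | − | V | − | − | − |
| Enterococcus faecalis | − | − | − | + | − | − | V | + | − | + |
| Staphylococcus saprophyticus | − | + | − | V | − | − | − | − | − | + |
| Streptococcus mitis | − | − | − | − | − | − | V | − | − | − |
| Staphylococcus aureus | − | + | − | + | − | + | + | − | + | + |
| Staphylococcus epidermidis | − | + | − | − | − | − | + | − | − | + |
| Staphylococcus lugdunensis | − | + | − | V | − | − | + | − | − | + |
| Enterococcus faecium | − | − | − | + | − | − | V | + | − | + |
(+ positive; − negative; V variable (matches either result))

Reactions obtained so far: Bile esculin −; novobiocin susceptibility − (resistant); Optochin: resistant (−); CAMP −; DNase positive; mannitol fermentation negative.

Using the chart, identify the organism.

Optochin −: excludes Streptococcus pneumoniae — 10 left.
DNase +: excludes 7 organisms — 3 left.
mannitol fermentation −: excludes Staphylococcus aureus — 2 left.
novobiocin susceptibility −: all 2 remaining candidates are consistent.
Bile esculin −: all 2 remaining candidates are consistent.
CAMP −: excludes Streptococcus agalactiae — 1 left.

Streptococcus pyogenes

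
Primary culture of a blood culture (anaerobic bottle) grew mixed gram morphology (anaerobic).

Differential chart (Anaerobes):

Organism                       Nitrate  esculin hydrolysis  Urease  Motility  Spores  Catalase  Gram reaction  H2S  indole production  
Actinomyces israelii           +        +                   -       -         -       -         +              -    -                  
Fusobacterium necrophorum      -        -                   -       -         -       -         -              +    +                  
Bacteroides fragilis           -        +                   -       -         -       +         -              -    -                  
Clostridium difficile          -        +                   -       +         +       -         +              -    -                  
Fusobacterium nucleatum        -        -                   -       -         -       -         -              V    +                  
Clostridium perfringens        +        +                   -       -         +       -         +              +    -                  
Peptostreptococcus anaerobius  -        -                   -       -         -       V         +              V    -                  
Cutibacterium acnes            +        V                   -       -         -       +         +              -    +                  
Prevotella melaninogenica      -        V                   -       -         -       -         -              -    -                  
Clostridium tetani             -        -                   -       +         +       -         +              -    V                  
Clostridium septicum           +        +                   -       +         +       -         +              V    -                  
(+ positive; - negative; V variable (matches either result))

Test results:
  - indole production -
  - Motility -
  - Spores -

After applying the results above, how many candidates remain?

4

indole production -: excludes Fusobacterium necrophorum, Fusobacterium nucleatum, Cutibacterium acnes — 8 left.
Spores -: excludes Clostridium difficile, Clostridium perfringens, Clostridium tetani, Clostridium septicum — 4 left.
Motility -: all 4 remaining candidates are consistent.
Still consistent: Actinomyces israelii, Bacteroides fragilis, Peptostreptococcus anaerobius, Prevotella melaninogenica.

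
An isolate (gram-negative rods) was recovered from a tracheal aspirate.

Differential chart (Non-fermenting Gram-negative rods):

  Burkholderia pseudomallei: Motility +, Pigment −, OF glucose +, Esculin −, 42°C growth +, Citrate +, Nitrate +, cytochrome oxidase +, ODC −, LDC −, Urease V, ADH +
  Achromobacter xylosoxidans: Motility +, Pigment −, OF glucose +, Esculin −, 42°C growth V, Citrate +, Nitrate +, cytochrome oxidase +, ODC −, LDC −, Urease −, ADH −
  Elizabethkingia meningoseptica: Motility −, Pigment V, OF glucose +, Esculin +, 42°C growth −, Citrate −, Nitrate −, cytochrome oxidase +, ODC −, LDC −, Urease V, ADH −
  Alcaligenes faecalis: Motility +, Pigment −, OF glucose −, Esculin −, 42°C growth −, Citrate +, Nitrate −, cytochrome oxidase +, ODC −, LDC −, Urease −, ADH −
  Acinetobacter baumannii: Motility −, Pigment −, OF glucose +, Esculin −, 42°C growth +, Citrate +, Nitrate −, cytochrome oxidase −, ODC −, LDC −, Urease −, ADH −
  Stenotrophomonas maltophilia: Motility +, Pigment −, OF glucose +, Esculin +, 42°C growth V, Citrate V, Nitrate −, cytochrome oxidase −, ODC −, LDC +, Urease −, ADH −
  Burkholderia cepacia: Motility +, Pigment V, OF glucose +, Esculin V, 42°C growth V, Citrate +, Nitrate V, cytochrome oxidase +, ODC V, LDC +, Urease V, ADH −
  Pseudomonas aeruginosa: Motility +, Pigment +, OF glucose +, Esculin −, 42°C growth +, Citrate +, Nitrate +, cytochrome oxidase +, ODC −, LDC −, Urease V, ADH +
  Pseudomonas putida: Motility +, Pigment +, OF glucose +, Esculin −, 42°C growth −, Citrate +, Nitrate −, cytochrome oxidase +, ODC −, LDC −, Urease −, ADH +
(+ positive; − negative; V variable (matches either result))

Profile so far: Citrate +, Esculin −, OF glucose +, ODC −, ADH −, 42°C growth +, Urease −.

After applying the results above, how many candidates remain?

3

OF glucose +: excludes Alcaligenes faecalis — 8 left.
ADH −: excludes Burkholderia pseudomallei, Pseudomonas aeruginosa, Pseudomonas putida — 5 left.
ODC −: all 5 remaining candidates are consistent.
Urease −: all 5 remaining candidates are consistent.
42°C growth +: excludes Elizabethkingia meningoseptica — 4 left.
Citrate +: all 4 remaining candidates are consistent.
Esculin −: excludes Stenotrophomonas maltophilia — 3 left.
Still consistent: Achromobacter xylosoxidans, Acinetobacter baumannii, Burkholderia cepacia.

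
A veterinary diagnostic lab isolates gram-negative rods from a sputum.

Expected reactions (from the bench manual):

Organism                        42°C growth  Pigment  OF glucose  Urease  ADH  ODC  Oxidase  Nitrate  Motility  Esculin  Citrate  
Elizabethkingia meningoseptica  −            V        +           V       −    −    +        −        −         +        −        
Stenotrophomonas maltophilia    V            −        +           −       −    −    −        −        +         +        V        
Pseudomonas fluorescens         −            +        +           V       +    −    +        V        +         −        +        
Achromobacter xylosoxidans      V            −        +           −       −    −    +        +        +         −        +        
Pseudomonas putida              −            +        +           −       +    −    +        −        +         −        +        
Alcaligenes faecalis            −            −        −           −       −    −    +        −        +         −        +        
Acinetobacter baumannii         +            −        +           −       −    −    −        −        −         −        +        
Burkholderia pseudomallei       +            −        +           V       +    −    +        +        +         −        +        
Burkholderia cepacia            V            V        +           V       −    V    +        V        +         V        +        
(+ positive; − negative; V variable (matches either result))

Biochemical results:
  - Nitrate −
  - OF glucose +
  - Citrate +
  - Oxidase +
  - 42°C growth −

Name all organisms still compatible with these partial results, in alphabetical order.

Burkholderia cepacia, Pseudomonas fluorescens, Pseudomonas putida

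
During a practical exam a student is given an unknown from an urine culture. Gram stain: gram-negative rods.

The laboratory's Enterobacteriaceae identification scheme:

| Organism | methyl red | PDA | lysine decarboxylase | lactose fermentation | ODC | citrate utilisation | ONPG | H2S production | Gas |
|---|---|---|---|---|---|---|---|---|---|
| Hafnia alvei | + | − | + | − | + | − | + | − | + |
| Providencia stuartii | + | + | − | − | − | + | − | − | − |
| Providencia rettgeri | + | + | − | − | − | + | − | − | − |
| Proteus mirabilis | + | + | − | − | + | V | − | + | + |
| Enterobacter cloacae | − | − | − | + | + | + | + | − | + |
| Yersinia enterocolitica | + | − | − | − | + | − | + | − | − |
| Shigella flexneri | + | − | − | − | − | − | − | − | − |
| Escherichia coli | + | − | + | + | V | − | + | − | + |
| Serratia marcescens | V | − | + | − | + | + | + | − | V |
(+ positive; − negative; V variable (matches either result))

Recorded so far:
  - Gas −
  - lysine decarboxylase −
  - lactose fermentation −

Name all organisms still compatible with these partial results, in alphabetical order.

Providencia rettgeri, Providencia stuartii, Shigella flexneri, Yersinia enterocolitica

lysine decarboxylase −: excludes Hafnia alvei, Escherichia coli, Serratia marcescens — 6 left.
lactose fermentation −: excludes Enterobacter cloacae — 5 left.
Gas −: excludes Proteus mirabilis — 4 left.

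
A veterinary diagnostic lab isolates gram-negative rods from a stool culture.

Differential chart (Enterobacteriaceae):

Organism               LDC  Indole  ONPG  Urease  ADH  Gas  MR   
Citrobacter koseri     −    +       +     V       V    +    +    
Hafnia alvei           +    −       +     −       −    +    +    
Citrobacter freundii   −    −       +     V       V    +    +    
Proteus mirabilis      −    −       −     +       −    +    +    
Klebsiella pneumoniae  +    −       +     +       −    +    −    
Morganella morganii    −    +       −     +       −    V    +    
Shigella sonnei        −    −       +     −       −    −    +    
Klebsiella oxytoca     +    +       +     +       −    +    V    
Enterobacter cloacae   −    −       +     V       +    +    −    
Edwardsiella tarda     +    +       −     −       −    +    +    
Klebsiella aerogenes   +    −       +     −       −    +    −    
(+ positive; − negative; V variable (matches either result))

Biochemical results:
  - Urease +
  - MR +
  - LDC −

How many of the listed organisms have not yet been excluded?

4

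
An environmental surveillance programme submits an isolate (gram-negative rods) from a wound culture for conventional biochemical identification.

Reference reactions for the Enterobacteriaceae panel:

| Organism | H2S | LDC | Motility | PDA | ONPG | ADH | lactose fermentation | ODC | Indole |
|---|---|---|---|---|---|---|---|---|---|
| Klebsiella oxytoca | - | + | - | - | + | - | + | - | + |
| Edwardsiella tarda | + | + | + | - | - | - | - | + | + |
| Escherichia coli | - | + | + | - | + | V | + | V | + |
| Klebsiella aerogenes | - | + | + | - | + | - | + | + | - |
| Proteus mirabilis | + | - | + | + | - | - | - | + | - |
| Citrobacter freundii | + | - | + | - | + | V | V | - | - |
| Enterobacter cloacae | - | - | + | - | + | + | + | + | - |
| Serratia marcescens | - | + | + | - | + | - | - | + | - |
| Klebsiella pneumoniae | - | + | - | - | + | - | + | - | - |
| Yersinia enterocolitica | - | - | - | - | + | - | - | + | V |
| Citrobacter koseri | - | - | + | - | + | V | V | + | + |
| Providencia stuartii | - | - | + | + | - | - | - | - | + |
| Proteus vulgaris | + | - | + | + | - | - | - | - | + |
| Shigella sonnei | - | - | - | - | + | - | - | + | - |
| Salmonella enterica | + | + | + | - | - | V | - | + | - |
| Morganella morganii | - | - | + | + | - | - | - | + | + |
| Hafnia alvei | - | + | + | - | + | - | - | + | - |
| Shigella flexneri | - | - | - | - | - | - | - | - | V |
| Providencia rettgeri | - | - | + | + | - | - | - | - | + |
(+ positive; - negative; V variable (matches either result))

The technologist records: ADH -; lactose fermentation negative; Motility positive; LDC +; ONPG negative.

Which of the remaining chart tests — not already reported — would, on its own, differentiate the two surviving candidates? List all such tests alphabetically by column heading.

lactose fermentation -: excludes 5 organisms — 14 left.
Motility +: excludes Yersinia enterocolitica, Shigella sonnei, Shigella flexneri — 11 left.
ADH -: all 11 remaining candidates are consistent.
ONPG -: excludes Citrobacter freundii, Serratia marcescens, Citrobacter koseri, Hafnia alvei — 7 left.
LDC +: excludes 5 organisms — 2 left.
Two candidates remain: Edwardsiella tarda and Salmonella enterica.
  H2S: + vs + — same for both, does not separate.
  PDA: - vs - — same for both, does not separate.
  ODC: + vs + — same for both, does not separate.
  Indole: Edwardsiella tarda +, Salmonella enterica - — discriminates.

Indole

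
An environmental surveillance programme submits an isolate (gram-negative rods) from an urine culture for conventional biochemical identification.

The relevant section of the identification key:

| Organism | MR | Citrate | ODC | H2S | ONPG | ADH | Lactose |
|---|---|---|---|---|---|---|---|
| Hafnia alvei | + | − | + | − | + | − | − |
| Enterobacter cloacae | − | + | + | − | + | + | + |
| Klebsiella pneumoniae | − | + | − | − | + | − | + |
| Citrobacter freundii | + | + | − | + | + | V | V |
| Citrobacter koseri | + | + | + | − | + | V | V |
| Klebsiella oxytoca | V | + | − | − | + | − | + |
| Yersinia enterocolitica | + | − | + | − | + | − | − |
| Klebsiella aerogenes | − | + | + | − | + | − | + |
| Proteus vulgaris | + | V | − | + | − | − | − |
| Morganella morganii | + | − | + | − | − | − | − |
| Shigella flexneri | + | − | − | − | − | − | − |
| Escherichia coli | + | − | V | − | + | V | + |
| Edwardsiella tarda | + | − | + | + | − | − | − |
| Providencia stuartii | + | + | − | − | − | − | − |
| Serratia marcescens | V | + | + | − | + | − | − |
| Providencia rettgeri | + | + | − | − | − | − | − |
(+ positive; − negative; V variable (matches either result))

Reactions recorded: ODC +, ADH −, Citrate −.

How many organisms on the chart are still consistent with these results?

ODC +: excludes 7 organisms — 9 left.
ADH −: excludes Enterobacter cloacae — 8 left.
Citrate −: excludes Citrobacter koseri, Klebsiella aerogenes, Serratia marcescens — 5 left.
Still consistent: Edwardsiella tarda, Escherichia coli, Hafnia alvei, Morganella morganii, Yersinia enterocolitica.

5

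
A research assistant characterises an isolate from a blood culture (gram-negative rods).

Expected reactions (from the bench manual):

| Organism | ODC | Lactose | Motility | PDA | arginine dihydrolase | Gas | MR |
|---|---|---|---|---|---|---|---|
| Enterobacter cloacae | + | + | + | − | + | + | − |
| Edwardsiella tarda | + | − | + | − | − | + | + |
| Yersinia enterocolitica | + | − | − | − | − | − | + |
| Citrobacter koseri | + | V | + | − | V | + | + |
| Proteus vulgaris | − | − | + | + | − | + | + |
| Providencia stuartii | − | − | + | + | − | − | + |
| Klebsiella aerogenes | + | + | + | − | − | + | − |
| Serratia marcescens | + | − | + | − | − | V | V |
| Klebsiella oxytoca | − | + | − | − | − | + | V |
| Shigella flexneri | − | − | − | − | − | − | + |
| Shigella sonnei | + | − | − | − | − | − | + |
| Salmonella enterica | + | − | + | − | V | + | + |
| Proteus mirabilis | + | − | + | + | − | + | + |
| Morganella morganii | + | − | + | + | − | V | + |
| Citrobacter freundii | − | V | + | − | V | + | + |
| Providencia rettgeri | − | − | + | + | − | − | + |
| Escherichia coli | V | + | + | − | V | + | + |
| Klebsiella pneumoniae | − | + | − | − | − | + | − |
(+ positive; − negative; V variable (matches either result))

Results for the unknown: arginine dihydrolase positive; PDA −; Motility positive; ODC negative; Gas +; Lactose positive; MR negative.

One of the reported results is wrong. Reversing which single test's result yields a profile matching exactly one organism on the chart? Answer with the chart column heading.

As reported, no row in the chart matches all 7 reactions.
Reversing Motility → still no organism matches.
Reversing MR → 2 organisms match (not unique).
Reversing arginine dihydrolase → still no organism matches.
Reversing ODC (to +) → unique match: Enterobacter cloacae.
Reversing Gas → still no organism matches.
Reversing Lactose → still no organism matches.
Reversing PDA → still no organism matches.

ODC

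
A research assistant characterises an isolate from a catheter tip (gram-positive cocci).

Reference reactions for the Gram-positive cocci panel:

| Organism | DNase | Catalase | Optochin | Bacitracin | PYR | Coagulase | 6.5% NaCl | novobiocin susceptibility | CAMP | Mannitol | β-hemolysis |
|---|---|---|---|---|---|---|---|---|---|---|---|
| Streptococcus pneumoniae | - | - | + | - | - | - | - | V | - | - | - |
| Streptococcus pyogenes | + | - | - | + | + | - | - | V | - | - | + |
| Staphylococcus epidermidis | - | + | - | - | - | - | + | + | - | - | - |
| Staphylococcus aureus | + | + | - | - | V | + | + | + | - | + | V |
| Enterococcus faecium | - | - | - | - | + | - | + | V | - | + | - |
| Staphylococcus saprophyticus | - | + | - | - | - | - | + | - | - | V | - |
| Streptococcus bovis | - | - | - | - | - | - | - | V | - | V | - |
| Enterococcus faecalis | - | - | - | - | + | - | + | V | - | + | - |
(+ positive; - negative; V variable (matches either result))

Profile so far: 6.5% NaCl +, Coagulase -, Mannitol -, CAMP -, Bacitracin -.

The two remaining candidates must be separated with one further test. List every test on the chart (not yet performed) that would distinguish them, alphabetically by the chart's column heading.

Coagulase -: excludes Staphylococcus aureus — 7 left.
Bacitracin -: excludes Streptococcus pyogenes — 6 left.
Mannitol -: excludes Enterococcus faecium, Enterococcus faecalis — 4 left.
CAMP -: all 4 remaining candidates are consistent.
6.5% NaCl +: excludes Streptococcus pneumoniae, Streptococcus bovis — 2 left.
Two candidates remain: Staphylococcus epidermidis and Staphylococcus saprophyticus.
  DNase: - vs - — same for both, does not separate.
  Catalase: + vs + — same for both, does not separate.
  Optochin: - vs - — same for both, does not separate.
  PYR: - vs - — same for both, does not separate.
  novobiocin susceptibility: Staphylococcus epidermidis +, Staphylococcus saprophyticus - — discriminates.
  β-hemolysis: - vs - — same for both, does not separate.

novobiocin susceptibility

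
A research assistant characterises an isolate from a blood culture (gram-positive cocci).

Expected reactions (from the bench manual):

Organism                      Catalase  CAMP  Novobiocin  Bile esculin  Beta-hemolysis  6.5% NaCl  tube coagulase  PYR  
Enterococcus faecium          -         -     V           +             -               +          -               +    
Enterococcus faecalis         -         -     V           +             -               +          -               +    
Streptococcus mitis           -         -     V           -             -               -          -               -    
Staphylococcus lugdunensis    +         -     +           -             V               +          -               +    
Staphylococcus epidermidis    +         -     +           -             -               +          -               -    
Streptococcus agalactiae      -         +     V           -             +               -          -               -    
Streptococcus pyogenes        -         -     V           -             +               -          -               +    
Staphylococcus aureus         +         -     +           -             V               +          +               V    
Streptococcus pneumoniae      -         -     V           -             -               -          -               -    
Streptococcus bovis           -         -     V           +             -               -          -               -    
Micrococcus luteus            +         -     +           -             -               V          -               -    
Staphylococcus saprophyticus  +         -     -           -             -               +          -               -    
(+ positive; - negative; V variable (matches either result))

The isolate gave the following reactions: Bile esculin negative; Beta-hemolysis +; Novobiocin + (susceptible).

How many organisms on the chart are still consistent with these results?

4

Bile esculin -: excludes Enterococcus faecium, Enterococcus faecalis, Streptococcus bovis — 9 left.
Novobiocin +: excludes Staphylococcus saprophyticus — 8 left.
Beta-hemolysis +: excludes Streptococcus mitis, Staphylococcus epidermidis, Streptococcus pneumoniae, Micrococcus luteus — 4 left.
Still consistent: Staphylococcus aureus, Staphylococcus lugdunensis, Streptococcus agalactiae, Streptococcus pyogenes.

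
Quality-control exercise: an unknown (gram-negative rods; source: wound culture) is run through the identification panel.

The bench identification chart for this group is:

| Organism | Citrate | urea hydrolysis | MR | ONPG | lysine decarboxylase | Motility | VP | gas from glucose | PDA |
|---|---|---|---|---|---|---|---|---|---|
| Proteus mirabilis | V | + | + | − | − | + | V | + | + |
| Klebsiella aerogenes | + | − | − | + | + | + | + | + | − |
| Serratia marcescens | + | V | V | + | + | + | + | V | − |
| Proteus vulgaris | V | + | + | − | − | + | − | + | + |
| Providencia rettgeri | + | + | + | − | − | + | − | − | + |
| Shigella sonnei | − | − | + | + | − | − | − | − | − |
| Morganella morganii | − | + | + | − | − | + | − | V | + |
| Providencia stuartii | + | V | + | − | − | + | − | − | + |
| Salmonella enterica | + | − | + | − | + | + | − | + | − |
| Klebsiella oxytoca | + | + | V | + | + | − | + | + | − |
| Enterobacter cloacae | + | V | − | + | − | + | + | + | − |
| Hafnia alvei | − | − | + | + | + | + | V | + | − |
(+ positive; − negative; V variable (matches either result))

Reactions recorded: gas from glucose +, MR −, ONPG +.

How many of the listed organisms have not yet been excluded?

4

MR −: excludes 8 organisms — 4 left.
gas from glucose +: all 4 remaining candidates are consistent.
ONPG +: all 4 remaining candidates are consistent.
Still consistent: Enterobacter cloacae, Klebsiella aerogenes, Klebsiella oxytoca, Serratia marcescens.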